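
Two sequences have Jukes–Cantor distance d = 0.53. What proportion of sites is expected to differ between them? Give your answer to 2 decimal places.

p = (3/4)(1 − e^(−4d/3)) = 0.75 × (1 − e^(-0.706667)) = 0.75 × (1 − 0.493286) = 0.380036.

0.38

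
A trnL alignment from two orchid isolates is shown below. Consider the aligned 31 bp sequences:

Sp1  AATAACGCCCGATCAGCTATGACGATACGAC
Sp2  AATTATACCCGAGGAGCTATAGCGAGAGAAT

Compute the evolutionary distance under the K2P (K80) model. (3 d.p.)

0.495

Of 31 sites, 6 differences are transitions and 5 are transversions, so P = 6/31 ≈ 0.193548 and Q = 5/31 ≈ 0.16129.
Under the Kimura two-parameter model, d = −½ ln(1 − 2P − Q) − ¼ ln(1 − 2Q).
1 − 2P − Q = 0.451614, giving −½ ln(0.451614) = 0.397464.
1 − 2Q = 0.67742, giving −¼ ln(0.67742) = 0.097366.
d = 0.397464 + 0.097366 = 0.494830.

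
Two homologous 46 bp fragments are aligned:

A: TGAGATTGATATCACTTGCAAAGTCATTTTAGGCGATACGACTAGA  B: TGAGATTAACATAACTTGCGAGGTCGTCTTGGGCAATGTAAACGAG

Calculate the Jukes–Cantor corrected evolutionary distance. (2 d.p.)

The sequences differ at 17 of 46 sites, so p = 17/46 ≈ 0.369565.
d = −(3/4) ln(1 − 4p/3) = −0.75 ln(1 − 0.492753) = −0.75 ln(0.507247)
  = −0.75 × (-0.678757) = 0.509068 substitutions/site.

0.51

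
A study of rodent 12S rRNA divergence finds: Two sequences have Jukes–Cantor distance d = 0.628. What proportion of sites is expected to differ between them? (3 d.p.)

p = (3/4)(1 − e^(−4d/3)) = 0.75 × (1 − e^(-0.837333)) = 0.75 × (1 − 0.432863) = 0.425353.

0.425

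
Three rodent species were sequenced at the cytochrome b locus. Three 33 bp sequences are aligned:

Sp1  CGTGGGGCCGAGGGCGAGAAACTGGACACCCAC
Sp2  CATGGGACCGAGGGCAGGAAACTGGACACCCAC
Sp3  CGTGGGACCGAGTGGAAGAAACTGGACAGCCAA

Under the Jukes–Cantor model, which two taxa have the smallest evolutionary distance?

Sp1–Sp2: 4/33 differ, p = 0.121, d = 0.132.
Sp1–Sp3: 6/33 differ, p = 0.182, d = 0.208.
Sp2–Sp3: 6/33 differ, p = 0.182, d = 0.208.
The smallest distance is between Sp1 and Sp2.

Sp1 and Sp2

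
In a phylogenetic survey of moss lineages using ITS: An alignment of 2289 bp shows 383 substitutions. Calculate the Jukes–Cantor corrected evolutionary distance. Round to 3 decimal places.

0.189

p = 383/2289 ≈ 0.167322.
d = −(3/4) ln(1 − 4p/3) = −0.75 ln(1 − 0.223096) = −0.75 ln(0.776904)
  = −0.75 × (-0.252438) = 0.189329 substitutions/site.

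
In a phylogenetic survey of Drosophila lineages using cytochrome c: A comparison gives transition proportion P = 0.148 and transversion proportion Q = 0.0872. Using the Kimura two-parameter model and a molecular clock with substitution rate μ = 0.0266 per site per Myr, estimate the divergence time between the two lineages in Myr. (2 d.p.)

5.44

Under the Kimura two-parameter model, d = −½ ln(1 − 2P − Q) − ¼ ln(1 − 2Q).
1 − 2P − Q = 0.6168, giving −½ ln(0.6168) = 0.241605.
1 − 2Q = 0.8256, giving −¼ ln(0.8256) = 0.047911.
d = 0.241605 + 0.047911 = 0.289516.
Under a molecular clock d = 2μt, so t = d/(2μ) = 0.289516 / (2 × 0.0266) = 5.44 Myr.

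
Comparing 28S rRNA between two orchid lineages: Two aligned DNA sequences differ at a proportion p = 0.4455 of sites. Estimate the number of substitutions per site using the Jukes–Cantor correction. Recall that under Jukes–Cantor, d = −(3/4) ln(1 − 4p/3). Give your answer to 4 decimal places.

0.6761

d = −(3/4) ln(1 − 4p/3) = −0.75 ln(1 − 0.594) = −0.75 ln(0.406)
  = −0.75 × (-0.901402) = 0.676052 substitutions/site.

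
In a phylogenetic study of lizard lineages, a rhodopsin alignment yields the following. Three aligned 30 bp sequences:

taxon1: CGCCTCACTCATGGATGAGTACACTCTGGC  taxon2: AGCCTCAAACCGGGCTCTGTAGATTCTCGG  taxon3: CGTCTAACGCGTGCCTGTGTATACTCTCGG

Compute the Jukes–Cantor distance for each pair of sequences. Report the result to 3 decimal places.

taxon1–taxon2: 12/30 sites differ → p = 0.4, d = −0.75 ln(1 − 0.533333) = 0.571605 ≈ 0.572.
taxon1–taxon3: 10/30 sites differ → p ≈ 0.333333, d = −0.75 ln(1 − 0.444444) = 0.440839 ≈ 0.441.
taxon2–taxon3: 11/30 sites differ → p ≈ 0.366667, d = −0.75 ln(1 − 0.488889) = 0.503376 ≈ 0.503.

d(taxon1,taxon2) = 0.572, d(taxon1,taxon3) = 0.441, d(taxon2,taxon3) = 0.503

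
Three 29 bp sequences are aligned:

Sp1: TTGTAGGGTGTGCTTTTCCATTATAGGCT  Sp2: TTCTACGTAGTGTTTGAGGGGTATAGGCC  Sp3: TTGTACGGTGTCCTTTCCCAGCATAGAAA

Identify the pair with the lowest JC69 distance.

Sp1–Sp2: 12/29 differ, p = 0.414, d = 0.602.
Sp1–Sp3: 8/29 differ, p = 0.276, d = 0.344.
Sp2–Sp3: 14/29 differ, p = 0.483, d = 0.774.
The smallest distance is between Sp1 and Sp3.

Sp1 and Sp3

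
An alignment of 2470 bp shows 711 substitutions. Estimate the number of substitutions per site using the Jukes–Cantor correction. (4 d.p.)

p = 711/2470 ≈ 0.287854.
d = −(3/4) ln(1 − 4p/3) = −0.75 ln(1 − 0.383805) = −0.75 ln(0.616195)
  = −0.75 × (-0.484192) = 0.363144 substitutions/site.

0.3631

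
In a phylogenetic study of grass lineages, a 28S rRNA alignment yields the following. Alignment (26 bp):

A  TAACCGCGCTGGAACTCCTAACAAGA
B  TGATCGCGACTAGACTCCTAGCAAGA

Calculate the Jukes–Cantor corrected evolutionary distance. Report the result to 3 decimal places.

0.396

The sequences differ at 8 of 26 sites (2, 4, 9, 10, 11, 12, 13, 21), so p = 8/26 ≈ 0.307692.
d = −(3/4) ln(1 − 4p/3) = −0.75 ln(1 − 0.410256) = −0.75 ln(0.589744)
  = −0.75 × (-0.528067) = 0.396050 substitutions/site.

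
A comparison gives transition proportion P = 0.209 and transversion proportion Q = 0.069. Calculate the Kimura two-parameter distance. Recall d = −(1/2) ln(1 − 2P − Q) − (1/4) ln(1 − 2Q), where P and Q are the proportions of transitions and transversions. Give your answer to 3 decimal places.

0.371

Under the Kimura two-parameter model, d = −½ ln(1 − 2P − Q) − ¼ ln(1 − 2Q).
1 − 2P − Q = 0.513, giving −½ ln(0.513) = 0.333740.
1 − 2Q = 0.862, giving −¼ ln(0.862) = 0.037125.
d = 0.333740 + 0.037125 = 0.370865.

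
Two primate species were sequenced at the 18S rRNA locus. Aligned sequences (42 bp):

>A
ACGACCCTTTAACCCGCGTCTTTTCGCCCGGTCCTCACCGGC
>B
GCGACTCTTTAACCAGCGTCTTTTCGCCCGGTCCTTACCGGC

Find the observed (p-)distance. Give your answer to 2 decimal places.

0.10

The sequences differ at 4 of 42 positions (sites 1, 6, 15, 36).
p = 4/42 = 0.095238… ≈ 0.10 (to 2 d.p.).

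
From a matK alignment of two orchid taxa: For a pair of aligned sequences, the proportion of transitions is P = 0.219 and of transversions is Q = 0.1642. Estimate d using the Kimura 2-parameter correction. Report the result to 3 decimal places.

0.560

Under the Kimura two-parameter model, d = −½ ln(1 − 2P − Q) − ¼ ln(1 − 2Q).
1 − 2P − Q = 0.3978, giving −½ ln(0.3978) = 0.460903.
1 − 2Q = 0.6716, giving −¼ ln(0.6716) = 0.099523.
d = 0.460903 + 0.099523 = 0.560426.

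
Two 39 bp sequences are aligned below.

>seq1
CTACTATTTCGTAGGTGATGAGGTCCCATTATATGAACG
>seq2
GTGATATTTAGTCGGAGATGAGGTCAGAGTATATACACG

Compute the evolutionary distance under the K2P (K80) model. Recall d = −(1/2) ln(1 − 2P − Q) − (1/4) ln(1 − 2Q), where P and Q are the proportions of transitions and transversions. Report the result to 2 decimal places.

0.36

Of 39 sites, 2 differences are transitions and 9 are transversions, so P = 2/39 ≈ 0.051282 and Q = 9/39 ≈ 0.230769.
Under the Kimura two-parameter model, d = −½ ln(1 − 2P − Q) − ¼ ln(1 − 2Q).
1 − 2P − Q = 0.666667, giving −½ ln(0.666667) = 0.202732.
1 − 2Q = 0.538462, giving −¼ ln(0.538462) = 0.154760.
d = 0.202732 + 0.154760 = 0.357492.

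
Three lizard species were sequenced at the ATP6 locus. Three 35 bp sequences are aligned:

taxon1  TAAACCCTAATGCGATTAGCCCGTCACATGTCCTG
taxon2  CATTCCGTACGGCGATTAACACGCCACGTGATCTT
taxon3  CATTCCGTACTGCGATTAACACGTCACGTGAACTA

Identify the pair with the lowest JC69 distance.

taxon2 and taxon3

taxon1–taxon2: 13/35 differ, p = 0.371, d = 0.513.
taxon1–taxon3: 11/35 differ, p = 0.314, d = 0.407.
taxon2–taxon3: 4/35 differ, p = 0.114, d = 0.124.
The smallest distance is between taxon2 and taxon3.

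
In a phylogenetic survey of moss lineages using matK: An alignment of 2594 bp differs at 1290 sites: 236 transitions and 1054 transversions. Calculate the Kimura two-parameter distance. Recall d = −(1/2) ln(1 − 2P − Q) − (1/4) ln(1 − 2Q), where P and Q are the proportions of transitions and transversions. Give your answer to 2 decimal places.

0.86

P = 236/2594 ≈ 0.090979 and Q = 1054/2594 ≈ 0.406322.
Under the Kimura two-parameter model, d = −½ ln(1 − 2P − Q) − ¼ ln(1 − 2Q).
1 − 2P − Q = 0.41172, giving −½ ln(0.41172) = 0.443706.
1 − 2Q = 0.187356, giving −¼ ln(0.187356) = 0.418686.
d = 0.443706 + 0.418686 = 0.862392.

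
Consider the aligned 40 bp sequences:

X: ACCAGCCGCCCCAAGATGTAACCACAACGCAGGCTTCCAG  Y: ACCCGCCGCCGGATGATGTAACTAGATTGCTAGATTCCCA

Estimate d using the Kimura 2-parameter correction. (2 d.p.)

0.43

Of 40 sites, 4 differences are transitions and 9 are transversions, so P = 4/40 = 0.1 and Q = 9/40 = 0.225.
Under the Kimura two-parameter model, d = −½ ln(1 − 2P − Q) − ¼ ln(1 − 2Q).
1 − 2P − Q = 0.575, giving −½ ln(0.575) = 0.276693.
1 − 2Q = 0.55, giving −¼ ln(0.55) = 0.149459.
d = 0.276693 + 0.149459 = 0.426152.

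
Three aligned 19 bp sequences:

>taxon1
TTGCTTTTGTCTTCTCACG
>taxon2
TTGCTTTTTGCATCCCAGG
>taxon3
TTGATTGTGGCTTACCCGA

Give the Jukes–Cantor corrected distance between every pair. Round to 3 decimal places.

taxon1–taxon2: 5/19 sites differ → p ≈ 0.263158, d = −0.75 ln(1 − 0.350877) = 0.324100 ≈ 0.324.
taxon1–taxon3: 8/19 sites differ → p ≈ 0.421053, d = −0.75 ln(1 − 0.561404) = 0.618132 ≈ 0.618.
taxon2–taxon3: 7/19 sites differ → p ≈ 0.368421, d = −0.75 ln(1 − 0.491228) = 0.506816 ≈ 0.507.

d(taxon1,taxon2) = 0.324, d(taxon1,taxon3) = 0.618, d(taxon2,taxon3) = 0.507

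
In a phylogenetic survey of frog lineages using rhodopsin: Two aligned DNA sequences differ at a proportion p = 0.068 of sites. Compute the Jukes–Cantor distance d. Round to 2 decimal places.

0.07

d = −(3/4) ln(1 − 4p/3) = −0.75 ln(1 − 0.090667) = −0.75 ln(0.909333)
  = −0.75 × (-0.095044) = 0.071283 substitutions/site.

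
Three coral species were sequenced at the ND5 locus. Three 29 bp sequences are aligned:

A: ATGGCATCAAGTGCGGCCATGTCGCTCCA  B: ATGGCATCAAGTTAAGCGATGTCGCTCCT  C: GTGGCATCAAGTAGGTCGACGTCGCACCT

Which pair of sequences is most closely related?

A and B

A–B: 5/29 differ, p = 0.172, d = 0.196.
A–C: 8/29 differ, p = 0.276, d = 0.344.
B–C: 7/29 differ, p = 0.241, d = 0.291.
The smallest distance is between A and B.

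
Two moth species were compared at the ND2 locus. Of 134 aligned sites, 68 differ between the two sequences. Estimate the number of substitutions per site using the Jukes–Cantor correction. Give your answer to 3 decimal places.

0.847

p = 68/134 ≈ 0.507463.
d = −(3/4) ln(1 − 4p/3) = −0.75 ln(1 − 0.676617) = −0.75 ln(0.323383)
  = −0.75 × (-1.128918) = 0.846689 substitutions/site.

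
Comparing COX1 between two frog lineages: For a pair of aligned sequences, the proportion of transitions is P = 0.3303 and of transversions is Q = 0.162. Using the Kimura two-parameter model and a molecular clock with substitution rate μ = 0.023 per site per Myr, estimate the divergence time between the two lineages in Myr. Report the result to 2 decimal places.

Under the Kimura two-parameter model, d = −½ ln(1 − 2P − Q) − ¼ ln(1 − 2Q).
1 − 2P − Q = 0.1774, giving −½ ln(0.1774) = 0.864674.
1 − 2Q = 0.676, giving −¼ ln(0.676) = 0.097891.
d = 0.864674 + 0.097891 = 0.962565.
Under a molecular clock d = 2μt, so t = d/(2μ) = 0.962565 / (2 × 0.023) = 20.93 Myr.

20.93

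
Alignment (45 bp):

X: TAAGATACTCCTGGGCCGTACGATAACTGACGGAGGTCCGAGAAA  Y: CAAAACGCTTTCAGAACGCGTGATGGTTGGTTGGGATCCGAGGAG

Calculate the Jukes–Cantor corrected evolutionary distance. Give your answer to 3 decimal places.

0.858

The sequences differ at 23 of 45 sites, so p = 23/45 ≈ 0.511111.
d = −(3/4) ln(1 − 4p/3) = −0.75 ln(1 − 0.681481) = −0.75 ln(0.318519)
  = −0.75 × (-1.144073) = 0.858055 substitutions/site.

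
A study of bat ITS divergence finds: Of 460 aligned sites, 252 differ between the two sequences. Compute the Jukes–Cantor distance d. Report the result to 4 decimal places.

p = 252/460 ≈ 0.547826.
d = −(3/4) ln(1 − 4p/3) = −0.75 ln(1 − 0.730435) = −0.75 ln(0.269565)
  = −0.75 × (-1.310946) = 0.983210 substitutions/site.

0.9832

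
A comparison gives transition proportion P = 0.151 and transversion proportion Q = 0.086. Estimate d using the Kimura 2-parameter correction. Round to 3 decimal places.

Under the Kimura two-parameter model, d = −½ ln(1 − 2P − Q) − ¼ ln(1 − 2Q).
1 − 2P − Q = 0.612, giving −½ ln(0.612) = 0.245511.
1 − 2Q = 0.828, giving −¼ ln(0.828) = 0.047186.
d = 0.245511 + 0.047186 = 0.292697.

0.293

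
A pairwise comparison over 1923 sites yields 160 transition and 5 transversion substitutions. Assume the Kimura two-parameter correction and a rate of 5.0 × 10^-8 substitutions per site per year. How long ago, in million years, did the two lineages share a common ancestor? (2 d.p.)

P = 160/1923 ≈ 0.083203 and Q = 5/1923 ≈ 0.0026.
Under the Kimura two-parameter model, d = −½ ln(1 − 2P − Q) − ¼ ln(1 − 2Q).
1 − 2P − Q = 0.830994, giving −½ ln(0.830994) = 0.092566.
1 − 2Q = 0.9948, giving −¼ ln(0.9948) = 0.001303.
d = 0.092566 + 0.001303 = 0.093869.
Under a molecular clock d = 2μt, so t = d/(2μ) = 0.093869 / (2 × 5.0 × 10^-8) = 0.94 million years.

0.94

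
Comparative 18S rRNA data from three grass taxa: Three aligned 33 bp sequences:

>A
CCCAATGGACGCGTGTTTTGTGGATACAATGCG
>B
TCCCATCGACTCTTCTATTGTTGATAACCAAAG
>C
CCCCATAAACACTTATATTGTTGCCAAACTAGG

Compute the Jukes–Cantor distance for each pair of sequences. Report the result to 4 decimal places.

d(A,B) = 0.6254, d(A,C) = 0.6254, d(B,C) = 0.3882

A–B: 14/33 sites differ → p ≈ 0.424242, d = −0.75 ln(1 − 0.565656) = 0.625439 ≈ 0.6254.
A–C: 14/33 sites differ → p ≈ 0.424242, d = −0.75 ln(1 − 0.565656) = 0.625439 ≈ 0.6254.
B–C: 10/33 sites differ → p ≈ 0.30303, d = −0.75 ln(1 − 0.40404) = 0.388186 ≈ 0.3882.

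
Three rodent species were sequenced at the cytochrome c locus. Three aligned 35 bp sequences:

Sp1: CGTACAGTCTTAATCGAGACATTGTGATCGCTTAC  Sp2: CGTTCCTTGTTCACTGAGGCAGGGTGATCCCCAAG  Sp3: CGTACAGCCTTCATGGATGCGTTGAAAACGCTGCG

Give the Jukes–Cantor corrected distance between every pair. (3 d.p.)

Sp1–Sp2: 14/35 sites differ → p = 0.4, d = −0.75 ln(1 − 0.533333) = 0.571605 ≈ 0.572.
Sp1–Sp3: 12/35 sites differ → p ≈ 0.342857, d = −0.75 ln(1 − 0.457143) = 0.458182 ≈ 0.458.
Sp2–Sp3: 18/35 sites differ → p ≈ 0.514286, d = −0.75 ln(1 − 0.685715) = 0.868091 ≈ 0.868.

d(Sp1,Sp2) = 0.572, d(Sp1,Sp3) = 0.458, d(Sp2,Sp3) = 0.868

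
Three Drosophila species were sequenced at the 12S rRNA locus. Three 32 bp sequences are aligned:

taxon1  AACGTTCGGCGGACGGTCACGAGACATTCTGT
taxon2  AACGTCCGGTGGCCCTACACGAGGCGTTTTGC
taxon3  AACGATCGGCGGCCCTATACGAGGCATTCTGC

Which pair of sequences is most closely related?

taxon2 and taxon3

taxon1–taxon2: 10/32 differ, p = 0.313, d = 0.404.
taxon1–taxon3: 8/32 differ, p = 0.250, d = 0.304.
taxon2–taxon3: 6/32 differ, p = 0.188, d = 0.216.
The smallest distance is between taxon2 and taxon3.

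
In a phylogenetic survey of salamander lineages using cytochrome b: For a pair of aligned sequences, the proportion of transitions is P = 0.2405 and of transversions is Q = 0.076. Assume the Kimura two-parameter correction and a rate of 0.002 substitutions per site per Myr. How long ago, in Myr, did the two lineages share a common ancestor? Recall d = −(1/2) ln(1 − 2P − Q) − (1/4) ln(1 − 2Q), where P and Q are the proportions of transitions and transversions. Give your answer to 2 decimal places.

Under the Kimura two-parameter model, d = −½ ln(1 − 2P − Q) − ¼ ln(1 − 2Q).
1 − 2P − Q = 0.443, giving −½ ln(0.443) = 0.407093.
1 − 2Q = 0.848, giving −¼ ln(0.848) = 0.041219.
d = 0.407093 + 0.041219 = 0.448312.
Under a molecular clock d = 2μt, so t = d/(2μ) = 0.448312 / (2 × 0.002) = 112.08 Myr.

112.08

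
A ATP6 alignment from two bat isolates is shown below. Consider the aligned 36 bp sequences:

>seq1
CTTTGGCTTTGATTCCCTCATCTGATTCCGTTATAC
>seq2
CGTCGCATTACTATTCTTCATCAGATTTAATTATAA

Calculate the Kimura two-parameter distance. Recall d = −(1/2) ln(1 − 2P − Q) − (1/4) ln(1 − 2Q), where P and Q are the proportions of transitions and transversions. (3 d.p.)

Of 36 sites, 5 differences are transitions and 10 are transversions, so P = 5/36 ≈ 0.138889 and Q = 10/36 ≈ 0.277778.
Under the Kimura two-parameter model, d = −½ ln(1 − 2P − Q) − ¼ ln(1 − 2Q).
1 − 2P − Q = 0.444444, giving −½ ln(0.444444) = 0.405466.
1 − 2Q = 0.444444, giving −¼ ln(0.444444) = 0.202733.
d = 0.405466 + 0.202733 = 0.608199.

0.608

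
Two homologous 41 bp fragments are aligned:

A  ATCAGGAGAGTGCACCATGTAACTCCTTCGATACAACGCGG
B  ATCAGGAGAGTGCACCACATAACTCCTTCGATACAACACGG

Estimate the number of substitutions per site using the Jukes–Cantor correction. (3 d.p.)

0.077

The sequences differ at 3 of 41 sites (18, 19, 38), so p = 3/41 ≈ 0.073171.
d = −(3/4) ln(1 − 4p/3) = −0.75 ln(1 − 0.097561) = −0.75 ln(0.902439)
  = −0.75 × (-0.102654) = 0.076991 substitutions/site.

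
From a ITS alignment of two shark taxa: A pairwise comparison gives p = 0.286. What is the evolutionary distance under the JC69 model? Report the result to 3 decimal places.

d = −(3/4) ln(1 − 4p/3) = −0.75 ln(1 − 0.381333) = −0.75 ln(0.618667)
  = −0.75 × (-0.480188) = 0.360141 substitutions/site.

0.360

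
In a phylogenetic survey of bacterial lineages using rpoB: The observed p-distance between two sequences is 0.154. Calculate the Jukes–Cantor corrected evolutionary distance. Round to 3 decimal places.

d = −(3/4) ln(1 − 4p/3) = −0.75 ln(1 − 0.205333) = −0.75 ln(0.794667)
  = −0.75 × (-0.229832) = 0.172374 substitutions/site.

0.172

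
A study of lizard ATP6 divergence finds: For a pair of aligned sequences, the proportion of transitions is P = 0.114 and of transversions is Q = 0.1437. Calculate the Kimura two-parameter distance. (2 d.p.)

0.32

Under the Kimura two-parameter model, d = −½ ln(1 − 2P − Q) − ¼ ln(1 − 2Q).
1 − 2P − Q = 0.6283, giving −½ ln(0.6283) = 0.232369.
1 − 2Q = 0.7126, giving −¼ ln(0.7126) = 0.084709.
d = 0.232369 + 0.084709 = 0.317078.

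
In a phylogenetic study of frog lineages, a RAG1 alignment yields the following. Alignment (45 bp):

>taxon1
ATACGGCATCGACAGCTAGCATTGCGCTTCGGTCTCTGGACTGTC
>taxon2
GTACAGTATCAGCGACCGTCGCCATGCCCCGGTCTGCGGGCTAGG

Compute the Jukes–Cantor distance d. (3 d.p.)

The sequences differ at 23 of 45 sites, so p = 23/45 ≈ 0.511111.
d = −(3/4) ln(1 − 4p/3) = −0.75 ln(1 − 0.681481) = −0.75 ln(0.318519)
  = −0.75 × (-1.144073) = 0.858055 substitutions/site.

0.858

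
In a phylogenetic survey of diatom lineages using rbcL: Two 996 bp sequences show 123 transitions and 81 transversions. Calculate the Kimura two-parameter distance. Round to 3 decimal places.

P = 123/996 ≈ 0.123494 and Q = 81/996 ≈ 0.081325.
Under the Kimura two-parameter model, d = −½ ln(1 − 2P − Q) − ¼ ln(1 − 2Q).
1 − 2P − Q = 0.671687, giving −½ ln(0.671687) = 0.198981.
1 − 2Q = 0.83735, giving −¼ ln(0.83735) = 0.044378.
d = 0.198981 + 0.044378 = 0.243359.

0.243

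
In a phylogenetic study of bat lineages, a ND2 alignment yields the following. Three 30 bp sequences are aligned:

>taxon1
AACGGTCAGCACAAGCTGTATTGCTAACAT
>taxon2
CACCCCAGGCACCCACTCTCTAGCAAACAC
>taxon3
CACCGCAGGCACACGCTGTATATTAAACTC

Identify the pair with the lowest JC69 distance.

taxon2 and taxon3

taxon1–taxon2: 14/30 differ, p = 0.467, d = 0.730.
taxon1–taxon3: 12/30 differ, p = 0.400, d = 0.572.
taxon2–taxon3: 8/30 differ, p = 0.267, d = 0.330.
The smallest distance is between taxon2 and taxon3.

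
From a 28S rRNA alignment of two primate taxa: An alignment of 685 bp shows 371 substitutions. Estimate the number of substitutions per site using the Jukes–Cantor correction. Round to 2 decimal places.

p = 371/685 ≈ 0.541606.
d = −(3/4) ln(1 − 4p/3) = −0.75 ln(1 − 0.722141) = −0.75 ln(0.277859)
  = −0.75 × (-1.280641) = 0.960481 substitutions/site.

0.96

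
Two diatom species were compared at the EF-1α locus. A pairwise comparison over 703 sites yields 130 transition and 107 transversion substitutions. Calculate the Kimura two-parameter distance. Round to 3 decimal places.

0.460

P = 130/703 ≈ 0.184922 and Q = 107/703 ≈ 0.152205.
Under the Kimura two-parameter model, d = −½ ln(1 − 2P − Q) − ¼ ln(1 − 2Q).
1 − 2P − Q = 0.477951, giving −½ ln(0.477951) = 0.369124.
1 − 2Q = 0.69559, giving −¼ ln(0.69559) = 0.090749.
d = 0.369124 + 0.090749 = 0.459873.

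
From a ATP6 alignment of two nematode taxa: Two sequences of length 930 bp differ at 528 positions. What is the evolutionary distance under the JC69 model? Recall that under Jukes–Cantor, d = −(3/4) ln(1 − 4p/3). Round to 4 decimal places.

p = 528/930 ≈ 0.567742.
d = −(3/4) ln(1 − 4p/3) = −0.75 ln(1 − 0.756989) = −0.75 ln(0.243011)
  = −0.75 × (-1.414649) = 1.060987 substitutions/site.

1.0610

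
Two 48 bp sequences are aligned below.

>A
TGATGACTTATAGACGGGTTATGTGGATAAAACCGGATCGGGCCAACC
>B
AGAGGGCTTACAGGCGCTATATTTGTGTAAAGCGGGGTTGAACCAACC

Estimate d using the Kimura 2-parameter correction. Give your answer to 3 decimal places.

Of 48 sites, 9 differences are transitions and 8 are transversions, so P = 9/48 = 0.1875 and Q = 8/48 ≈ 0.166667.
Under the Kimura two-parameter model, d = −½ ln(1 − 2P − Q) − ¼ ln(1 − 2Q).
1 − 2P − Q = 0.458333, giving −½ ln(0.458333) = 0.390080.
1 − 2Q = 0.666666, giving −¼ ln(0.666666) = 0.101367.
d = 0.390080 + 0.101367 = 0.491447.

0.491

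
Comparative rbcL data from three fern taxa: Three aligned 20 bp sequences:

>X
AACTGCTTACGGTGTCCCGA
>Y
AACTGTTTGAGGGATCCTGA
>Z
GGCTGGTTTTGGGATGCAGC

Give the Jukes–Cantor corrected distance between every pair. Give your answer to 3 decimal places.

d(X,Y) = 0.383, d(X,Z) = 0.824, d(Y,Z) = 0.572

X–Y: 6/20 sites differ → p = 0.3, d = −0.75 ln(1 − 0.4) = 0.383119 ≈ 0.383.
X–Z: 10/20 sites differ → p = 0.5, d = −0.75 ln(1 − 0.666667) = 0.823960 ≈ 0.824.
Y–Z: 8/20 sites differ → p = 0.4, d = −0.75 ln(1 − 0.533333) = 0.571605 ≈ 0.572.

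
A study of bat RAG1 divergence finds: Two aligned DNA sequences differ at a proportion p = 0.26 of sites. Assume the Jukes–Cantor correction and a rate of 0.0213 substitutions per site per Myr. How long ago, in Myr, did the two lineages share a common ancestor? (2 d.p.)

7.49

d = −(3/4) ln(1 − 4p/3) = −0.75 ln(1 − 0.346667) = −0.75 ln(0.653333)
  = −0.75 × (-0.425668) = 0.319251 substitutions/site.
Under a molecular clock d = 2μt, so t = d/(2μ) = 0.319251 / (2 × 0.0213) = 7.49 Myr.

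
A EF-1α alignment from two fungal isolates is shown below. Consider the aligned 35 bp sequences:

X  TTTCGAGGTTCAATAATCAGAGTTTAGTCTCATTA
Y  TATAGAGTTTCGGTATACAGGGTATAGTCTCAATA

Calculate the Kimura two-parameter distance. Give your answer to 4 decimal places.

Of 35 sites, 3 differences are transitions and 7 are transversions, so P = 3/35 ≈ 0.085714 and Q = 7/35 = 0.2.
Under the Kimura two-parameter model, d = −½ ln(1 − 2P − Q) − ¼ ln(1 − 2Q).
1 − 2P − Q = 0.628572, giving −½ ln(0.628572) = 0.232152.
1 − 2Q = 0.6, giving −¼ ln(0.6) = 0.127706.
d = 0.232152 + 0.127706 = 0.359858.

0.3599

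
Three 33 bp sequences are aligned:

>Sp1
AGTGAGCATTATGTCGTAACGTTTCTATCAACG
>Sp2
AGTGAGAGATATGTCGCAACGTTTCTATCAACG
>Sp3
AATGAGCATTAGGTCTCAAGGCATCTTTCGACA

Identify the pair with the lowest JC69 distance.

Sp1 and Sp2

Sp1–Sp2: 4/33 differ, p = 0.121, d = 0.132.
Sp1–Sp3: 10/33 differ, p = 0.303, d = 0.388.
Sp2–Sp3: 12/33 differ, p = 0.364, d = 0.497.
The smallest distance is between Sp1 and Sp2.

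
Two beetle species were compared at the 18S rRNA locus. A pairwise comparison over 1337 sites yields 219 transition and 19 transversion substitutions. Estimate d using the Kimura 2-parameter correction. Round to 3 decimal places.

0.216

P = 219/1337 ≈ 0.1638 and Q = 19/1337 ≈ 0.014211.
Under the Kimura two-parameter model, d = −½ ln(1 − 2P − Q) − ¼ ln(1 − 2Q).
1 − 2P − Q = 0.658189, giving −½ ln(0.658189) = 0.209132.
1 − 2Q = 0.971578, giving −¼ ln(0.971578) = 0.007208.
d = 0.209132 + 0.007208 = 0.216340.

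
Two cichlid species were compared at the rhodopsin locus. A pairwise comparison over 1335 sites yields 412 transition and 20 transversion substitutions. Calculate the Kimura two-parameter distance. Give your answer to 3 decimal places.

P = 412/1335 ≈ 0.308614 and Q = 20/1335 ≈ 0.014981.
Under the Kimura two-parameter model, d = −½ ln(1 − 2P − Q) − ¼ ln(1 − 2Q).
1 − 2P − Q = 0.367791, giving −½ ln(0.367791) = 0.500120.
1 − 2Q = 0.970038, giving −¼ ln(0.970038) = 0.007605.
d = 0.500120 + 0.007605 = 0.507725.

0.508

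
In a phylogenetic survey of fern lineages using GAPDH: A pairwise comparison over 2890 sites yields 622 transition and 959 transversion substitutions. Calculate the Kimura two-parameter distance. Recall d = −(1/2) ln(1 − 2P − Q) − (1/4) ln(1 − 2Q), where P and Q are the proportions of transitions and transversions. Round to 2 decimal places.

0.99

P = 622/2890 ≈ 0.215225 and Q = 959/2890 ≈ 0.331834.
Under the Kimura two-parameter model, d = −½ ln(1 − 2P − Q) − ¼ ln(1 − 2Q).
1 − 2P − Q = 0.237716, giving −½ ln(0.237716) = 0.718339.
1 − 2Q = 0.336332, giving −¼ ln(0.336332) = 0.272414.
d = 0.718339 + 0.272414 = 0.990753.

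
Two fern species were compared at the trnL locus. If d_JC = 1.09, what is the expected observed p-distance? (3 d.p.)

p = (3/4)(1 − e^(−4d/3)) = 0.75 × (1 − e^(-1.453333)) = 0.75 × (1 − 0.233790) = 0.574658.

0.575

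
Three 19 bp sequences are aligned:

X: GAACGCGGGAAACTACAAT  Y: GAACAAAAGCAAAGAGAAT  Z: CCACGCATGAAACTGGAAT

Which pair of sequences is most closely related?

X–Y: 8/19 differ, p = 0.421, d = 0.618.
X–Z: 6/19 differ, p = 0.316, d = 0.410.
Y–Z: 9/19 differ, p = 0.474, d = 0.749.
The smallest distance is between X and Z.

X and Z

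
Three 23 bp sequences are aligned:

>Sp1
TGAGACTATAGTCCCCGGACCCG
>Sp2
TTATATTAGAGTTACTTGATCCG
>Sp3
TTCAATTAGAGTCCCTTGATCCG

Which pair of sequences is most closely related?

Sp2 and Sp3

Sp1–Sp2: 9/23 differ, p = 0.391, d = 0.553.
Sp1–Sp3: 8/23 differ, p = 0.348, d = 0.467.
Sp2–Sp3: 4/23 differ, p = 0.174, d = 0.198.
The smallest distance is between Sp2 and Sp3.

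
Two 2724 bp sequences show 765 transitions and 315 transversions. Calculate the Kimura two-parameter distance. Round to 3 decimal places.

P = 765/2724 ≈ 0.280837 and Q = 315/2724 ≈ 0.115639.
Under the Kimura two-parameter model, d = −½ ln(1 − 2P − Q) − ¼ ln(1 − 2Q).
1 − 2P − Q = 0.322687, giving −½ ln(0.322687) = 0.565536.
1 − 2Q = 0.768722, giving −¼ ln(0.768722) = 0.065756.
d = 0.565536 + 0.065756 = 0.631292.

0.631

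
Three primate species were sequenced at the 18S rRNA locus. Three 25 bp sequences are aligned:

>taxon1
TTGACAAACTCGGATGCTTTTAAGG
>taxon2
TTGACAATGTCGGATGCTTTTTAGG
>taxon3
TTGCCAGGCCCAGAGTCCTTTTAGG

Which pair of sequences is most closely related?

taxon1–taxon2: 3/25 differ, p = 0.120, d = 0.131.
taxon1–taxon3: 9/25 differ, p = 0.360, d = 0.490.
taxon2–taxon3: 9/25 differ, p = 0.360, d = 0.490.
The smallest distance is between taxon1 and taxon2.

taxon1 and taxon2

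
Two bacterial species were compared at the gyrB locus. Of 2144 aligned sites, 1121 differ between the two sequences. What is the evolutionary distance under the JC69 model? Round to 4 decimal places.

0.8959

p = 1121/2144 ≈ 0.522854.
d = −(3/4) ln(1 − 4p/3) = −0.75 ln(1 − 0.697139) = −0.75 ln(0.302861)
  = −0.75 × (-1.194481) = 0.895861 substitutions/site.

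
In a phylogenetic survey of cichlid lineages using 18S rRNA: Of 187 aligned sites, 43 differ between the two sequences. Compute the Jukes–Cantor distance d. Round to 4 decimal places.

p = 43/187 ≈ 0.229947.
d = −(3/4) ln(1 − 4p/3) = −0.75 ln(1 − 0.306596) = −0.75 ln(0.693404)
  = −0.75 × (-0.366142) = 0.274607 substitutions/site.

0.2746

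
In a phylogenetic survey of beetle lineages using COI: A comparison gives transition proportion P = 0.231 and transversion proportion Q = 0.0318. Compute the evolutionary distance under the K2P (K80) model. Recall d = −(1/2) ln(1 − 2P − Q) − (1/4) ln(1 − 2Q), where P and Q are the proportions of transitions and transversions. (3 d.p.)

Under the Kimura two-parameter model, d = −½ ln(1 − 2P − Q) − ¼ ln(1 − 2Q).
1 − 2P − Q = 0.5062, giving −½ ln(0.5062) = 0.340412.
1 − 2Q = 0.9364, giving −¼ ln(0.9364) = 0.016428.
d = 0.340412 + 0.016428 = 0.356840.

0.357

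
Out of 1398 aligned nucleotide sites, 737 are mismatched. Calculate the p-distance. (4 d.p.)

p = 737/1398 = 0.527181… ≈ 0.5272 (to 4 d.p.).

0.5272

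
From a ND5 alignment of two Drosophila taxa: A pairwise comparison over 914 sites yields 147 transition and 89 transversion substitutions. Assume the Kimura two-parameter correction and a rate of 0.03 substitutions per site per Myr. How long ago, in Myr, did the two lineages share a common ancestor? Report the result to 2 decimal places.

P = 147/914 ≈ 0.160832 and Q = 89/914 ≈ 0.097374.
Under the Kimura two-parameter model, d = −½ ln(1 − 2P − Q) − ¼ ln(1 − 2Q).
1 − 2P − Q = 0.580962, giving −½ ln(0.580962) = 0.271535.
1 − 2Q = 0.805252, giving −¼ ln(0.805252) = 0.054150.
d = 0.271535 + 0.054150 = 0.325685.
Under a molecular clock d = 2μt, so t = d/(2μ) = 0.325685 / (2 × 0.03) = 5.43 Myr.

5.43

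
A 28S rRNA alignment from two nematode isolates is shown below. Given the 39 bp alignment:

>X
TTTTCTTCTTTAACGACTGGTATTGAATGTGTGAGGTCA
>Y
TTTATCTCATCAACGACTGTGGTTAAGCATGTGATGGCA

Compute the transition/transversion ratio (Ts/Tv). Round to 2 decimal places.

1.33

Transitions are A↔G and C↔T; transversions are all other mismatches.
Transitions: 8. Transversions: 6.
R = 8/6 = 1.333333… ≈ 1.33 (to 2 d.p.).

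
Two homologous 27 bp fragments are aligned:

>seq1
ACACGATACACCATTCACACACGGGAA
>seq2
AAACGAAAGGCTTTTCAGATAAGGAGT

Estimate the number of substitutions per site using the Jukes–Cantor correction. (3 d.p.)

0.673

The sequences differ at 12 of 27 sites, so p = 12/27 ≈ 0.444444.
d = −(3/4) ln(1 − 4p/3) = −0.75 ln(1 − 0.592592) = −0.75 ln(0.407408)
  = −0.75 × (-0.897940) = 0.673455 substitutions/site.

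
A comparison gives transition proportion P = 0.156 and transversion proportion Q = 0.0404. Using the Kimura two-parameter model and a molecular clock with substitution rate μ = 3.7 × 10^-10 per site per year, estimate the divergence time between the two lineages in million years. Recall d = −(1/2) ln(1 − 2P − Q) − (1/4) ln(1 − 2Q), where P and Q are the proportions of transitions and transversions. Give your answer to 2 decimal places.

Under the Kimura two-parameter model, d = −½ ln(1 − 2P − Q) − ¼ ln(1 − 2Q).
1 − 2P − Q = 0.6476, giving −½ ln(0.6476) = 0.217241.
1 − 2Q = 0.9192, giving −¼ ln(0.9192) = 0.021063.
d = 0.217241 + 0.021063 = 0.238304.
Under a molecular clock d = 2μt, so t = d/(2μ) = 0.238304 / (2 × 3.7 × 10^-10) = 322.03 million years.

322.03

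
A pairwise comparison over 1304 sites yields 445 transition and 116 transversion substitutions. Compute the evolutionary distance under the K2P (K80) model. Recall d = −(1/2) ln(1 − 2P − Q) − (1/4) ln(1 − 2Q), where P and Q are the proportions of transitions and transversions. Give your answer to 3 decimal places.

P = 445/1304 ≈ 0.341258 and Q = 116/1304 ≈ 0.088957.
Under the Kimura two-parameter model, d = −½ ln(1 − 2P − Q) − ¼ ln(1 − 2Q).
1 − 2P − Q = 0.228527, giving −½ ln(0.228527) = 0.738050.
1 − 2Q = 0.822086, giving −¼ ln(0.822086) = 0.048978.
d = 0.738050 + 0.048978 = 0.787028.

0.787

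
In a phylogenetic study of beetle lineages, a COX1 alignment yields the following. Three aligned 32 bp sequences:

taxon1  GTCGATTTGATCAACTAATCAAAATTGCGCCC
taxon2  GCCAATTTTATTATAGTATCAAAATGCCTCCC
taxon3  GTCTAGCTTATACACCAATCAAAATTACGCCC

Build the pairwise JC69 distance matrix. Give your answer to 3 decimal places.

taxon1–taxon2: 11/32 sites differ → p = 0.34375, d = −0.75 ln(1 − 0.458333) = 0.459828 ≈ 0.460.
taxon1–taxon3: 8/32 sites differ → p = 0.25, d = −0.75 ln(1 − 0.333333) = 0.304098 ≈ 0.304.
taxon2–taxon3: 13/32 sites differ → p = 0.40625, d = −0.75 ln(1 − 0.541667) = 0.585119 ≈ 0.585.

d(taxon1,taxon2) = 0.460, d(taxon1,taxon3) = 0.304, d(taxon2,taxon3) = 0.585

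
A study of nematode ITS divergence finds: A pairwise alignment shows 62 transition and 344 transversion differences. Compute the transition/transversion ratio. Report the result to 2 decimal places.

0.18

R = 62/344 = 0.180232… ≈ 0.18 (to 2 d.p.).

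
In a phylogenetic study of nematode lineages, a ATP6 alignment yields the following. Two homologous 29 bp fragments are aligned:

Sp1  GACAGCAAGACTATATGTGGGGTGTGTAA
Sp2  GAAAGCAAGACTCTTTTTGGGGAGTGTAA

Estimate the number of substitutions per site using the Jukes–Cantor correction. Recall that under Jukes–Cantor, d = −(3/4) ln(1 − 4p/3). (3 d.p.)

0.196

The sequences differ at 5 of 29 sites (3, 13, 15, 17, 23), so p = 5/29 ≈ 0.172414.
d = −(3/4) ln(1 − 4p/3) = −0.75 ln(1 − 0.229885) = −0.75 ln(0.770115)
  = −0.75 × (-0.261215) = 0.195911 substitutions/site.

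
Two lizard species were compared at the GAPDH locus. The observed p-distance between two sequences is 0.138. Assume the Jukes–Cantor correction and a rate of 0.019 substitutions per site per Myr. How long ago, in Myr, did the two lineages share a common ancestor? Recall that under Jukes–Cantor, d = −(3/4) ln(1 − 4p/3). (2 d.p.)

4.01

d = −(3/4) ln(1 − 4p/3) = −0.75 ln(1 − 0.184) = −0.75 ln(0.816)
  = −0.75 × (-0.203341) = 0.152506 substitutions/site.
Under a molecular clock d = 2μt, so t = d/(2μ) = 0.152506 / (2 × 0.019) = 4.01 Myr.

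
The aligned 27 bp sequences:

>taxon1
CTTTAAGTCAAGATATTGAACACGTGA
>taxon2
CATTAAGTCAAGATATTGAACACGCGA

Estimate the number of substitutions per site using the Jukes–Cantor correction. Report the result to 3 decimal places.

0.078

The sequences differ at 2 of 27 sites (2, 25), so p = 2/27 ≈ 0.074074.
d = −(3/4) ln(1 − 4p/3) = −0.75 ln(1 − 0.098765) = −0.75 ln(0.901235)
  = −0.75 × (-0.103989) = 0.077992 substitutions/site.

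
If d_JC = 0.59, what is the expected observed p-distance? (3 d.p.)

0.408

p = (3/4)(1 − e^(−4d/3)) = 0.75 × (1 − e^(-0.786667)) = 0.75 × (1 − 0.455360) = 0.408480.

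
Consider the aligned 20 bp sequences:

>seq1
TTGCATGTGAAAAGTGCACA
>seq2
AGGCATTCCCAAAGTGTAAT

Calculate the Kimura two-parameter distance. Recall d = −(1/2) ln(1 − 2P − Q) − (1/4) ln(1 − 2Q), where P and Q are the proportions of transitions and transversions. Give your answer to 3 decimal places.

Of 20 sites, 2 differences are transitions and 7 are transversions, so P = 2/20 = 0.1 and Q = 7/20 = 0.35.
Under the Kimura two-parameter model, d = −½ ln(1 − 2P − Q) − ¼ ln(1 − 2Q).
1 − 2P − Q = 0.45, giving −½ ln(0.45) = 0.399254.
1 − 2Q = 0.3, giving −¼ ln(0.3) = 0.300993.
d = 0.399254 + 0.300993 = 0.700247.

0.700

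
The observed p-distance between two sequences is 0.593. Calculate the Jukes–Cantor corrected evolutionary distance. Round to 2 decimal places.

d = −(3/4) ln(1 − 4p/3) = −0.75 ln(1 − 0.790667) = −0.75 ln(0.209333)
  = −0.75 × (-1.563829) = 1.172872 substitutions/site.

1.17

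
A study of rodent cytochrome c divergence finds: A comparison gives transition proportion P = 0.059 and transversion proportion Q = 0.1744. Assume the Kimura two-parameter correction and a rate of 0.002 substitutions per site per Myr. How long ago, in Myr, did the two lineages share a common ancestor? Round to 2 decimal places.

Under the Kimura two-parameter model, d = −½ ln(1 − 2P − Q) − ¼ ln(1 − 2Q).
1 − 2P − Q = 0.7076, giving −½ ln(0.7076) = 0.172938.
1 − 2Q = 0.6512, giving −¼ ln(0.6512) = 0.107235.
d = 0.172938 + 0.107235 = 0.280173.
Under a molecular clock d = 2μt, so t = d/(2μ) = 0.280173 / (2 × 0.002) = 70.04 Myr.

70.04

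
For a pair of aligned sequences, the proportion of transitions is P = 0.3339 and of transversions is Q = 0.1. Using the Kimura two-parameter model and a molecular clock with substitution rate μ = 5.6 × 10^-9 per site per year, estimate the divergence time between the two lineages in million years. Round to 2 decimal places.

70.17

Under the Kimura two-parameter model, d = −½ ln(1 − 2P − Q) − ¼ ln(1 − 2Q).
1 − 2P − Q = 0.2322, giving −½ ln(0.2322) = 0.730078.
1 − 2Q = 0.8, giving −¼ ln(0.8) = 0.055786.
d = 0.730078 + 0.055786 = 0.785864.
Under a molecular clock d = 2μt, so t = d/(2μ) = 0.785864 / (2 × 5.6 × 10^-9) = 70.17 million years.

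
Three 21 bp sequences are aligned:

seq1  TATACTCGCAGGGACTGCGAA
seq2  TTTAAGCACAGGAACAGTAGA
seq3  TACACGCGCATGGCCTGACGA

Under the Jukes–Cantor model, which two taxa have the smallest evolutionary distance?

seq1–seq2: 9/21 differ, p = 0.429, d = 0.635.
seq1–seq3: 7/21 differ, p = 0.333, d = 0.441.
seq2–seq3: 10/21 differ, p = 0.476, d = 0.756.
The smallest distance is between seq1 and seq3.

seq1 and seq3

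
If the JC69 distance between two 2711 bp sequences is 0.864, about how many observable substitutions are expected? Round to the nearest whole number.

Invert JC69: p = (3/4)(1 − e^(−4d/3)) = 0.75 × (1 − e^(-1.152)) = 0.75 × (1 − 0.316004) = 0.512997.
Expected differing sites = pL ≈ 0.512997 × 2711 = 1390.734867 ≈ 1391.

1391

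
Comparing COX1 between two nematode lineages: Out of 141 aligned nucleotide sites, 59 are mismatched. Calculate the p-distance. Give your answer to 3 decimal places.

p = 59/141 = 0.418439… ≈ 0.418 (to 3 d.p.).

0.418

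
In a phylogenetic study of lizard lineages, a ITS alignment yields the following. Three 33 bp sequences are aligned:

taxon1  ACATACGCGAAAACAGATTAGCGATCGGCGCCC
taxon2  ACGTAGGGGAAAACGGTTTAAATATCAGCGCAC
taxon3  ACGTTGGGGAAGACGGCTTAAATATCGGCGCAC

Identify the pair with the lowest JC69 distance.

taxon1–taxon2: 10/33 differ, p = 0.303, d = 0.388.
taxon1–taxon3: 11/33 differ, p = 0.333, d = 0.441.
taxon2–taxon3: 4/33 differ, p = 0.121, d = 0.132.
The smallest distance is between taxon2 and taxon3.

taxon2 and taxon3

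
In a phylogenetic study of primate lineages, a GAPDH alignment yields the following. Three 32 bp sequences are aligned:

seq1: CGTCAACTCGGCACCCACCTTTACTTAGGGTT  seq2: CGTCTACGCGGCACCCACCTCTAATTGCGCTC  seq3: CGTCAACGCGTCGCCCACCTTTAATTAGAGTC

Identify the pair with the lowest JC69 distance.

seq1–seq2: 8/32 differ, p = 0.250, d = 0.304.
seq1–seq3: 6/32 differ, p = 0.188, d = 0.216.
seq2–seq3: 8/32 differ, p = 0.250, d = 0.304.
The smallest distance is between seq1 and seq3.

seq1 and seq3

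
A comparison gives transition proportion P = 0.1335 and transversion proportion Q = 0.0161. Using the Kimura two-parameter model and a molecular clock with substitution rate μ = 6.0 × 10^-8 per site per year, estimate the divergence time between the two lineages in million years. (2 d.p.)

Under the Kimura two-parameter model, d = −½ ln(1 − 2P − Q) − ¼ ln(1 − 2Q).
1 − 2P − Q = 0.7169, giving −½ ln(0.7169) = 0.166409.
1 − 2Q = 0.9678, giving −¼ ln(0.9678) = 0.008182.
d = 0.166409 + 0.008182 = 0.174591.
Under a molecular clock d = 2μt, so t = d/(2μ) = 0.174591 / (2 × 6.0 × 10^-8) = 1.45 million years.

1.45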